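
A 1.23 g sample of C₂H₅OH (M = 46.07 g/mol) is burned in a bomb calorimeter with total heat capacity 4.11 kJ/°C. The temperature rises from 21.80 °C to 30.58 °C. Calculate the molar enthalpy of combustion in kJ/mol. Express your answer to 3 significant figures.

ΔH = -1350 kJ/mol

ΔT = 30.58 − 21.80 = 8.78 °C
q_cal = C_cal × ΔT = 4.11 × 8.78 = 36.0858 kJ
n = 1.23 / 46.07 = 0.02670 mol
q_rxn = −q_cal = -36.0858 kJ
ΔH = -36.0858 / 0.02670 = -1352 kJ/mol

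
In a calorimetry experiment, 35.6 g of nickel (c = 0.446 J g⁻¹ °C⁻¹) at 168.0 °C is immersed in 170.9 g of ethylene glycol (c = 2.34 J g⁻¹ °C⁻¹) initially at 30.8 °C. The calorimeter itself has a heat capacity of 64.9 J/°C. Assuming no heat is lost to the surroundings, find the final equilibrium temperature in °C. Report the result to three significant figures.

T_f = 35.3 °C

Heat lost by nickel = heat gained by ethylene glycol + calorimeter.
(35.6)(0.446)(168.0 − T) = [(170.9)(2.34) + 64.9](T − 30.8)
15.8776 (168.0 − T) = 464.806 (T − 30.8)
2667.4 − 15.8776 T = 464.806 T − 14316
16983.4 = 480.6836 T
T = 35.33 °C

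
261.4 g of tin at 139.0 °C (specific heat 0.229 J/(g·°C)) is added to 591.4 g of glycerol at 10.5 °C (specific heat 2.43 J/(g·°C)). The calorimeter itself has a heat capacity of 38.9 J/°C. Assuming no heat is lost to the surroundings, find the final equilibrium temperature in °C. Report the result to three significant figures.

T_f = 15.5 °C

Heat lost by tin = heat gained by glycerol + calorimeter.
(261.4)(0.229)(139.0 − T) = [(591.4)(2.43) + 38.9](T − 10.5)
59.8606 (139.0 − T) = 1476.002 (T − 10.5)
8320.6 − 59.8606 T = 1476.002 T − 15498
23818.6 = 1535.8626 T
T = 15.51 °C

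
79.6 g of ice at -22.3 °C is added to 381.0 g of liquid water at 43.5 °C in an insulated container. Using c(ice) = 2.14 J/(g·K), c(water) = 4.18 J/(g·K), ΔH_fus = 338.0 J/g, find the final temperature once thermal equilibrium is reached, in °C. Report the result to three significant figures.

T_f = 20.0 °C

Heat to bring ice to 0 °C and melt it: q₁ = 79.6×2.14×22.3 + 79.6×338.0 = 30703 J
Heat the water can supply cooling to 0 °C: 381.0×4.18×43.5 = 69277.2 J > q₁, so all ice melts.
Energy balance: 381.0×4.18×(43.5 − T) = 30703 + 79.6×4.18×(T − 0)
1592.58(43.5 − T) = 30703 + 332.728 T
69277.2 − 30703 = 1925.308 T
T = 38574.2 / 1925.308 = 20.04 °C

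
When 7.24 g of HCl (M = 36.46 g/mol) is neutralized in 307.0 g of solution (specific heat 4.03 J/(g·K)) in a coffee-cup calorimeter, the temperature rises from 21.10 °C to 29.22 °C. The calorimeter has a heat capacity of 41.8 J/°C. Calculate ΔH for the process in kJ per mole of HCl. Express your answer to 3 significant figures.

|ΔT| = |29.22 − 21.10| = 8.12 °C
|q_surr| = (307.0 × 4.03 + 41.8) × 8.12 = 1279.01 × 8.12 = 10390 J
n(HCl) = 7.24 / 36.46 = 0.1986 mol
Temperature rose, so q_rxn = −|q_surr| = -10.39 kJ
ΔH = q_rxn / n = -52.32 kJ/mol

ΔH = -52.3 kJ/mol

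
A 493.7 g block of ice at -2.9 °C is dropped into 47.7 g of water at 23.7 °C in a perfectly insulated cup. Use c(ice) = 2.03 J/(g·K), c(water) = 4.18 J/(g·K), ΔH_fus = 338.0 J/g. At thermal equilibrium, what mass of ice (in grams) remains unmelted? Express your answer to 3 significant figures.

Heat to warm all ice to 0 °C: 493.7×2.03×2.9 = 2906.4 J
Heat released by water cooling to 0 °C: 47.7×4.18×23.7 = 4725.4 J
4725.4 J < 2906.4 + 493.7×338.0 = 169777.0 J, so not all ice melts; final T = 0 °C.
Heat left for melting: 4725.4 − 2906.4 = 1819.0 J
Mass melted = 1819.0 / 338.0 = 5.382 g
Ice remaining = 493.7 − 5.382 = 488.318 g

m_ice remaining = 488 g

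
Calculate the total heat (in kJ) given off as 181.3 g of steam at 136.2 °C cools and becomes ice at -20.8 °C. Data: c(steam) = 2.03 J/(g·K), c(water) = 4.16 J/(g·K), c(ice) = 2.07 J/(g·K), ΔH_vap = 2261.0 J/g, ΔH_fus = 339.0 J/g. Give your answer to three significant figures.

q1 (cool steam 136.2→100 °C): 181.3 × 2.03 × 36.2 = 13323 J
q2 (condense at 100 °C): 181.3 × 2261.0 = 409919 J
q3 (cool water 100→0 °C): 181.3 × 4.16 × 100.0 = 75421 J
q4 (freeze at 0 °C): 181.3 × 339.0 = 61461 J
q5 (cool ice 0→-20.8 °C): 181.3 × 2.07 × 20.8 = 7806 J
Total: 13323 + 409919 + 75421 + 61461 + 7806 = 567930 J = 568 kJ

q = 568 kJ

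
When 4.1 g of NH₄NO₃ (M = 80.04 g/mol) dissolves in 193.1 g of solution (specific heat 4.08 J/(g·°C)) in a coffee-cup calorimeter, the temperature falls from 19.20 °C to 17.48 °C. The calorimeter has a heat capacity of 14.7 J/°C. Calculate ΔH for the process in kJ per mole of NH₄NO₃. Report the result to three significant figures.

ΔH = 26.9 kJ/mol

|ΔT| = |17.48 − 19.20| = 1.72 °C
|q_surr| = (193.1 × 4.08 + 14.7) × 1.72 = 802.548 × 1.72 = 1380 J
n(NH₄NO₃) = 4.1 / 80.04 = 0.05122 mol
Temperature fell, so q_rxn = +|q_surr| = 1.380 kJ
ΔH = q_rxn / n = 26.94 kJ/mol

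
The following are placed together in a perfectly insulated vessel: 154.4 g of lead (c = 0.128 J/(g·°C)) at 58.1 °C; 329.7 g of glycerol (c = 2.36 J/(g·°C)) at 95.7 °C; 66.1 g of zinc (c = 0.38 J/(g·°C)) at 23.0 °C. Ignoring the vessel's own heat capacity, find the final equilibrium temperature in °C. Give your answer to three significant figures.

Σ mᵢcᵢ(T − Tᵢ) = 0  ⇒  T = Σ mᵢcᵢTᵢ / Σ mᵢcᵢ
Σ mᵢcᵢ = 154.4×0.128 + 329.7×2.36 + 66.1×0.38 = 822.9732
Σ mᵢcᵢTᵢ = 19.7632×58.1 + 778.092×95.7 + 25.118×23.0 = 76189
T = 76189 / 822.9732 = 92.58 °C

T_f = 92.6 °C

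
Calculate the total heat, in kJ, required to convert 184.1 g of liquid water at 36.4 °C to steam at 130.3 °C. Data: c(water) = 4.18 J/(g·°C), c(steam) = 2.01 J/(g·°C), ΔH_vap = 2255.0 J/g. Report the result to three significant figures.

q1 (heat water 36.4→100.0 °C): 184.1 × 4.18 × 63.6 = 48943 J
q2 (vaporize at 100 °C): 184.1 × 2255.0 = 415146 J
q3 (heat steam 100.0→130.3 °C): 184.1 × 2.01 × 30.3 = 11212 J
Total: 48943 + 415146 + 11212 = 475301 J = 475 kJ

q = 475 kJ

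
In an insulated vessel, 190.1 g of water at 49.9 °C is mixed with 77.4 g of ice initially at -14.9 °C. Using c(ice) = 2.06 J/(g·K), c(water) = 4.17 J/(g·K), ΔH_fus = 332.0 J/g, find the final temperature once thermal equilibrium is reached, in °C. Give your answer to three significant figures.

Heat to bring ice to 0 °C and melt it: q₁ = 77.4×2.06×14.9 + 77.4×332.0 = 28073 J
Heat the water can supply cooling to 0 °C: 190.1×4.17×49.9 = 39556.6 J > q₁, so all ice melts.
Energy balance: 190.1×4.17×(49.9 − T) = 28073 + 77.4×4.17×(T − 0)
792.717(49.9 − T) = 28073 + 322.758 T
39556.6 − 28073 = 1115.475 T
T = 11483.6 / 1115.475 = 10.29 °C

T_f = 10.3 °C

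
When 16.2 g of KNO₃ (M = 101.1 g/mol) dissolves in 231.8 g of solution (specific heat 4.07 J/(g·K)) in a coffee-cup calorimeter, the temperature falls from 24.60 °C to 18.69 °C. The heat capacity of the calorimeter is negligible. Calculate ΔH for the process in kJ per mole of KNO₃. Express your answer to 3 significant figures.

ΔH = 34.8 kJ/mol

|ΔT| = |18.69 − 24.60| = 5.91 °C
|q_surr| = (231.8 × 4.07) × 5.91 = 943.426 × 5.91 = 5576 J
n(KNO₃) = 16.2 / 101.1 = 0.1602 mol
Temperature fell, so q_rxn = +|q_surr| = 5.576 kJ
ΔH = q_rxn / n = 34.81 kJ/mol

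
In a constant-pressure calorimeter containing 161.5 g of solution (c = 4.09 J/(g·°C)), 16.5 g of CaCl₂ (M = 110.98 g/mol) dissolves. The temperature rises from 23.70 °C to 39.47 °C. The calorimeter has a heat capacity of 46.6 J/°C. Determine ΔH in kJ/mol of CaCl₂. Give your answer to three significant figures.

|ΔT| = |39.47 − 23.70| = 15.77 °C
|q_surr| = (161.5 × 4.09 + 46.6) × 15.77 = 707.135 × 15.77 = 11150 J
n(CaCl₂) = 16.5 / 110.98 = 0.1487 mol
Temperature rose, so q_rxn = −|q_surr| = -11.15 kJ
ΔH = q_rxn / n = -74.98 kJ/mol

ΔH = -75.0 kJ/mol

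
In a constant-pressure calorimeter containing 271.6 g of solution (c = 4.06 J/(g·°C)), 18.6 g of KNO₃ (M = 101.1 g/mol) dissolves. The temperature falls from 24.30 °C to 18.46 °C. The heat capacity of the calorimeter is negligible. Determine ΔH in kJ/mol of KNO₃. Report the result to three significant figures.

ΔH = 35.0 kJ/mol

|ΔT| = |18.46 − 24.30| = 5.84 °C
|q_surr| = (271.6 × 4.06) × 5.84 = 1102.696 × 5.84 = 6440 J
n(KNO₃) = 18.6 / 101.1 = 0.1840 mol
Temperature fell, so q_rxn = +|q_surr| = 6.440 kJ
ΔH = q_rxn / n = 35.00 kJ/mol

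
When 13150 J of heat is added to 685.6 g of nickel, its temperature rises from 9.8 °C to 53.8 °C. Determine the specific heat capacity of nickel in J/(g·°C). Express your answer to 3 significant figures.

c = q / (m ΔT) = 13150 / (685.6 × 44.0)
c = 13150 / 30166.4 = 0.436 J/(g·°C)

c = 0.436 J/(g·°C)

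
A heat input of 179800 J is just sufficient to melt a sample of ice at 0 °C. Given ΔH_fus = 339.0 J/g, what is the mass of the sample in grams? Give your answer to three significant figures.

m = 530 g

m = q / ΔH_fus = 179800 J / 339.0 J/g = 530 g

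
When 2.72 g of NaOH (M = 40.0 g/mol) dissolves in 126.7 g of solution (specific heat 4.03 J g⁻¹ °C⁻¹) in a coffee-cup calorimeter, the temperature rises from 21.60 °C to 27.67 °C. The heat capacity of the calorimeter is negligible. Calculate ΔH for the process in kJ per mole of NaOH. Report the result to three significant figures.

|ΔT| = |27.67 − 21.60| = 6.07 °C
|q_surr| = (126.7 × 4.03) × 6.07 = 510.601 × 6.07 = 3099 J
n(NaOH) = 2.72 / 40.0 = 0.06800 mol
Temperature rose, so q_rxn = −|q_surr| = -3.099 kJ
ΔH = q_rxn / n = -45.57 kJ/mol

ΔH = -45.6 kJ/mol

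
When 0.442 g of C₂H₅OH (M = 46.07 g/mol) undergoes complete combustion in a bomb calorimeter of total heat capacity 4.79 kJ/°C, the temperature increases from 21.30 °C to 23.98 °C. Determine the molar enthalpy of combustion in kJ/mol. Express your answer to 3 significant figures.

ΔH = -1340 kJ/mol

ΔT = 23.98 − 21.30 = 2.68 °C
q_cal = C_cal × ΔT = 4.79 × 2.68 = 12.8372 kJ
n = 0.442 / 46.07 = 0.009594 mol
q_rxn = −q_cal = -12.8372 kJ
ΔH = -12.8372 / 0.009594 = -1338 kJ/mol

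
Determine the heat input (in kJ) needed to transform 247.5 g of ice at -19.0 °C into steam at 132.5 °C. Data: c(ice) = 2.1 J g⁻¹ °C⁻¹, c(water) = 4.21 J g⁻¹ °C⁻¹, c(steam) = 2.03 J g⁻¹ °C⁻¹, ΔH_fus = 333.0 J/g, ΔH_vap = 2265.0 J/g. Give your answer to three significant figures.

q1 (heat ice -19.0→0.0 °C): 247.5 × 2.1 × 19.0 = 9875 J
q2 (melt at 0 °C): 247.5 × 333.0 = 82418 J
q3 (heat water 0.0→100.0 °C): 247.5 × 4.21 × 100.0 = 104198 J
q4 (vaporize at 100 °C): 247.5 × 2265.0 = 560588 J
q5 (heat steam 100.0→132.5 °C): 247.5 × 2.03 × 32.5 = 16329 J
Total: 9875 + 82418 + 104198 + 560588 + 16329 = 773408 J = 773 kJ

q = 773 kJ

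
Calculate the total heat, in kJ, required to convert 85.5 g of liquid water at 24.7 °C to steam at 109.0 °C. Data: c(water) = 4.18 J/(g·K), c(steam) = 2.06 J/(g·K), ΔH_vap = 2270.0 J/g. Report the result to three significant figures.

q = 223 kJ

q1 (heat water 24.7→100.0 °C): 85.5 × 4.18 × 75.3 = 26911 J
q2 (vaporize at 100 °C): 85.5 × 2270.0 = 194085 J
q3 (heat steam 100.0→109.0 °C): 85.5 × 2.06 × 9.0 = 1585 J
Total: 26911 + 194085 + 1585 = 222581 J = 223 kJ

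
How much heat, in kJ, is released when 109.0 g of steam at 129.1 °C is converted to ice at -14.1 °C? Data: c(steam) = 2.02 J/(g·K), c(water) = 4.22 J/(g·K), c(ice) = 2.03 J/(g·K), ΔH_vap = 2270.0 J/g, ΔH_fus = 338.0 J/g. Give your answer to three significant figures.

q = 340 kJ

q1 (cool steam 129.1→100 °C): 109.0 × 2.02 × 29.1 = 6407 J
q2 (condense at 100 °C): 109.0 × 2270.0 = 247430 J
q3 (cool water 100→0 °C): 109.0 × 4.22 × 100.0 = 45998 J
q4 (freeze at 0 °C): 109.0 × 338.0 = 36842 J
q5 (cool ice 0→-14.1 °C): 109.0 × 2.03 × 14.1 = 3120 J
Total: 6407 + 247430 + 45998 + 36842 + 3120 = 339797 J = 340 kJ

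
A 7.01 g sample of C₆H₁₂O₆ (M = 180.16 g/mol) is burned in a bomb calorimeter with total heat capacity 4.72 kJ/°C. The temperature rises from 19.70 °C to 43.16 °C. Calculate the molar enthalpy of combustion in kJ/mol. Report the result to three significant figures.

ΔH = -2850 kJ/mol

ΔT = 43.16 − 19.70 = 23.46 °C
q_cal = C_cal × ΔT = 4.72 × 23.46 = 110.7312 kJ
n = 7.01 / 180.16 = 0.03891 mol
q_rxn = −q_cal = -110.7312 kJ
ΔH = -110.7312 / 0.03891 = -2846 kJ/mol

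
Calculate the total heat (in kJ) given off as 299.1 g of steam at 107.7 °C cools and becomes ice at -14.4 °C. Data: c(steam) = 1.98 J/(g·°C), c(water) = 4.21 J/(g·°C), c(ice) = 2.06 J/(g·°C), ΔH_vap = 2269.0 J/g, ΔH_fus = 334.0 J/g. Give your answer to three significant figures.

q = 918 kJ

q1 (cool steam 107.7→100 °C): 299.1 × 1.98 × 7.7 = 4560 J
q2 (condense at 100 °C): 299.1 × 2269.0 = 678658 J
q3 (cool water 100→0 °C): 299.1 × 4.21 × 100.0 = 125921 J
q4 (freeze at 0 °C): 299.1 × 334.0 = 99899 J
q5 (cool ice 0→-14.4 °C): 299.1 × 2.06 × 14.4 = 8873 J
Total: 4560 + 678658 + 125921 + 99899 + 8873 = 917911 J = 918 kJ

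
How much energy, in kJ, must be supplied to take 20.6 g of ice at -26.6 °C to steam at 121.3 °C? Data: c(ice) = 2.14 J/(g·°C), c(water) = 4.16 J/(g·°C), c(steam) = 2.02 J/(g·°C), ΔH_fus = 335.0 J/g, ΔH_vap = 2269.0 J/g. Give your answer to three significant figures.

q = 64.3 kJ

q1 (heat ice -26.6→0.0 °C): 20.6 × 2.14 × 26.6 = 1173 J
q2 (melt at 0 °C): 20.6 × 335.0 = 6901 J
q3 (heat water 0.0→100.0 °C): 20.6 × 4.16 × 100.0 = 8570 J
q4 (vaporize at 100 °C): 20.6 × 2269.0 = 46741 J
q5 (heat steam 100.0→121.3 °C): 20.6 × 2.02 × 21.3 = 886 J
Total: 1173 + 6901 + 8570 + 46741 + 886 = 64271 J = 64.3 kJ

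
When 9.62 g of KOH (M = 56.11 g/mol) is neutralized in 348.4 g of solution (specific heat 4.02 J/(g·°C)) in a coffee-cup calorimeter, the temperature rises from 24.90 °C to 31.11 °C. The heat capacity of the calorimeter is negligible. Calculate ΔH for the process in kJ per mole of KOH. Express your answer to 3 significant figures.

|ΔT| = |31.11 − 24.90| = 6.21 °C
|q_surr| = (348.4 × 4.02) × 6.21 = 1400.568 × 6.21 = 8698 J
n(KOH) = 9.62 / 56.11 = 0.1714 mol
Temperature rose, so q_rxn = −|q_surr| = -8.698 kJ
ΔH = q_rxn / n = -50.747 kJ/mol

ΔH = -50.7 kJ/mol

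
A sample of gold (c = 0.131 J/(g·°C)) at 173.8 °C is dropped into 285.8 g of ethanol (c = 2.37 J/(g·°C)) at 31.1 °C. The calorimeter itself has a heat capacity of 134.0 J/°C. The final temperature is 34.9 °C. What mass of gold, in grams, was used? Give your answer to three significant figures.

q_gained = (285.8 × 2.37 + 134.0) × (34.9 − 31.1) = 3083 J
q_lost = m × 0.131 × (173.8 − 34.9) = 18.1959 m
m = 3083 / 18.1959 = 169 g

m = 169 g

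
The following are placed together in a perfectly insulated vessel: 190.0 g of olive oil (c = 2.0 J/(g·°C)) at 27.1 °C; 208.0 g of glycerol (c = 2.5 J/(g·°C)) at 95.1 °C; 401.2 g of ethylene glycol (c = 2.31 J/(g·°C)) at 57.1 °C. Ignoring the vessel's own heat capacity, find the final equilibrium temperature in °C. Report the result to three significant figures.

T_f = 61.7 °C

Σ mᵢcᵢ(T − Tᵢ) = 0  ⇒  T = Σ mᵢcᵢTᵢ / Σ mᵢcᵢ
Σ mᵢcᵢ = 190.0×2.0 + 208.0×2.5 + 401.2×2.31 = 1826.772
Σ mᵢcᵢTᵢ = 380×27.1 + 520×95.1 + 926.772×57.1 = 112670
T = 112670 / 1826.772 = 61.68 °C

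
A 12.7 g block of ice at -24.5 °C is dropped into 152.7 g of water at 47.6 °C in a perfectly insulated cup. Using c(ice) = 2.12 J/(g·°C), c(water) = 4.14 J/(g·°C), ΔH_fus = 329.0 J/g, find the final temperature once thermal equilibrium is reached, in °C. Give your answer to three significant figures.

T_f = 36.9 °C

Heat to bring ice to 0 °C and melt it: q₁ = 12.7×2.12×24.5 + 12.7×329.0 = 4837.9 J
Heat the water can supply cooling to 0 °C: 152.7×4.14×47.6 = 30091.7 J > q₁, so all ice melts.
Energy balance: 152.7×4.14×(47.6 − T) = 4837.9 + 12.7×4.14×(T − 0)
632.178(47.6 − T) = 4837.9 + 52.578 T
30091.7 − 4837.9 = 684.756 T
T = 25253.8 / 684.756 = 36.88 °C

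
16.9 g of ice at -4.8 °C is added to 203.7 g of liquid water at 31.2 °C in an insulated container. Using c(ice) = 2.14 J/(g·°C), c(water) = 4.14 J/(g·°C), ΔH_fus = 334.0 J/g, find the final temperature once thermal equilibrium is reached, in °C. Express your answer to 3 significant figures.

Heat to bring ice to 0 °C and melt it: q₁ = 16.9×2.14×4.8 + 16.9×334.0 = 5818.2 J
Heat the water can supply cooling to 0 °C: 203.7×4.14×31.2 = 26311.5 J > q₁, so all ice melts.
Energy balance: 203.7×4.14×(31.2 − T) = 5818.2 + 16.9×4.14×(T − 0)
843.318(31.2 − T) = 5818.2 + 69.966 T
26311.5 − 5818.2 = 913.284 T
T = 20493.3 / 913.284 = 22.44 °C

T_f = 22.4 °C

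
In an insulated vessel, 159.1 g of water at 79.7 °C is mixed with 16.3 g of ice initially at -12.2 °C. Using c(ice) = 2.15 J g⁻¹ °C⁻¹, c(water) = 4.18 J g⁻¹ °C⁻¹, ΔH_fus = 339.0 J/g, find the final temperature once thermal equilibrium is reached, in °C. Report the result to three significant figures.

T_f = 64.2 °C

Heat to bring ice to 0 °C and melt it: q₁ = 16.3×2.15×12.2 + 16.3×339.0 = 5953.2 J
Heat the water can supply cooling to 0 °C: 159.1×4.18×79.7 = 53003.5 J > q₁, so all ice melts.
Energy balance: 159.1×4.18×(79.7 − T) = 5953.2 + 16.3×4.18×(T − 0)
665.038(79.7 − T) = 5953.2 + 68.134 T
53003.5 − 5953.2 = 733.172 T
T = 47050.3 / 733.172 = 64.17 °C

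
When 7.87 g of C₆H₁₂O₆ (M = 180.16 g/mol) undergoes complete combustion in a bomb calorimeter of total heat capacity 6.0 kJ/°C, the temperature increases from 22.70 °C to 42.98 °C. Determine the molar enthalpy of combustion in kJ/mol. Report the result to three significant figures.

ΔH = -2790 kJ/mol

ΔT = 42.98 − 22.70 = 20.28 °C
q_cal = C_cal × ΔT = 6.0 × 20.28 = 121.68 kJ
n = 7.87 / 180.16 = 0.04368 mol
q_rxn = −q_cal = -121.68 kJ
ΔH = -121.68 / 0.04368 = -2786 kJ/mol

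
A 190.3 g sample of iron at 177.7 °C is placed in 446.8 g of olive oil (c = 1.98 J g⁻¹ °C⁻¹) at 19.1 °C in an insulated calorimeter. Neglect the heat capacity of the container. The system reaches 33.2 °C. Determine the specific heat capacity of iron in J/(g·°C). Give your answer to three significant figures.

c = 0.454 J/(g·°C)

q_gained = (446.8 × 1.98) × (33.2 − 19.1) = 12474 J
q_lost = 190.3 × c × (177.7 − 33.2) = 27498.35 c
Set equal: c = 12474 / 27498.35 = 0.454 J/(g·°C)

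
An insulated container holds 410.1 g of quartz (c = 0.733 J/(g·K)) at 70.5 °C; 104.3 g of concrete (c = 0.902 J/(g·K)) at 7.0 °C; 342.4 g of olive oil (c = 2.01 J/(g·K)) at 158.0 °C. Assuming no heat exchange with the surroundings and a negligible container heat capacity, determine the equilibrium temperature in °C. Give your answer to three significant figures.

Σ mᵢcᵢ(T − Tᵢ) = 0  ⇒  T = Σ mᵢcᵢTᵢ / Σ mᵢcᵢ
Σ mᵢcᵢ = 410.1×0.733 + 104.3×0.902 + 342.4×2.01 = 1082.9059
Σ mᵢcᵢTᵢ = 300.6033×70.5 + 94.0786×7.0 + 688.224×158.0 = 130590
T = 130590 / 1082.9059 = 120.6 °C

T_f = 121 °C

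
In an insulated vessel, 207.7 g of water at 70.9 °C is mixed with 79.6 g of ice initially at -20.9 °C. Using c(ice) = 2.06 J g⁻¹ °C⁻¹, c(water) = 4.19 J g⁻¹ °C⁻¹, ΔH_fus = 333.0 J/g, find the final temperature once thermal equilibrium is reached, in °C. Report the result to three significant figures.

Heat to bring ice to 0 °C and melt it: q₁ = 79.6×2.06×20.9 + 79.6×333.0 = 29934 J
Heat the water can supply cooling to 0 °C: 207.7×4.19×70.9 = 61701.6 J > q₁, so all ice melts.
Energy balance: 207.7×4.19×(70.9 − T) = 29934 + 79.6×4.19×(T − 0)
870.263(70.9 − T) = 29934 + 333.524 T
61701.6 − 29934 = 1203.787 T
T = 31767.6 / 1203.787 = 26.39 °C

T_f = 26.4 °C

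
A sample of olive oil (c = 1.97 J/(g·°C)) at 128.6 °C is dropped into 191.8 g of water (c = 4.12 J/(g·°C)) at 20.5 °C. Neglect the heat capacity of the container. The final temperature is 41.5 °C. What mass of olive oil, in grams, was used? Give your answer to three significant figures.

q_gained = (191.8 × 4.12) × (41.5 − 20.5) = 16590 J
q_lost = m × 1.97 × (128.6 − 41.5) = 171.587 m
m = 16590 / 171.587 = 96.7 g

m = 96.7 g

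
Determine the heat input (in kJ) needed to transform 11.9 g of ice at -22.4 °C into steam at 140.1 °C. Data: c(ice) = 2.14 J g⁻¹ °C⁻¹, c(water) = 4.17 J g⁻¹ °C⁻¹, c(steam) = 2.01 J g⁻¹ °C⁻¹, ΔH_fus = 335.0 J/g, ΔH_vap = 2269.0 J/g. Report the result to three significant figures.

q1 (heat ice -22.4→0.0 °C): 11.9 × 2.14 × 22.4 = 570 J
q2 (melt at 0 °C): 11.9 × 335.0 = 3987 J
q3 (heat water 0.0→100.0 °C): 11.9 × 4.17 × 100.0 = 4962 J
q4 (vaporize at 100 °C): 11.9 × 2269.0 = 27001 J
q5 (heat steam 100.0→140.1 °C): 11.9 × 2.01 × 40.1 = 959 J
Total: 570 + 3987 + 4962 + 27001 + 959 = 37479 J = 37.5 kJ

q = 37.5 kJ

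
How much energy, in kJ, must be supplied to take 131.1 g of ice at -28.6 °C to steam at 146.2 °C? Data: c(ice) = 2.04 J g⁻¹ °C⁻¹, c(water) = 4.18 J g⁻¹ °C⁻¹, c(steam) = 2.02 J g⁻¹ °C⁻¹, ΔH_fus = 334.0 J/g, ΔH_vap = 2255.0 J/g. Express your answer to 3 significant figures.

q = 414 kJ

q1 (heat ice -28.6→0.0 °C): 131.1 × 2.04 × 28.6 = 7649 J
q2 (melt at 0 °C): 131.1 × 334.0 = 43787 J
q3 (heat water 0.0→100.0 °C): 131.1 × 4.18 × 100.0 = 54800 J
q4 (vaporize at 100 °C): 131.1 × 2255.0 = 295631 J
q5 (heat steam 100.0→146.2 °C): 131.1 × 2.02 × 46.2 = 12235 J
Total: 7649 + 43787 + 54800 + 295631 + 12235 = 414102 J = 414 kJ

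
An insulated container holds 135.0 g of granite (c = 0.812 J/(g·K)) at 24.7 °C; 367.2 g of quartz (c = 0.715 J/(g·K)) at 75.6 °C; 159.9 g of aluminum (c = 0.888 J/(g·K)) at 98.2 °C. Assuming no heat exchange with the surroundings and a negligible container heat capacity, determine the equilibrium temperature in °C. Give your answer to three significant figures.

T_f = 71.0 °C

Σ mᵢcᵢ(T − Tᵢ) = 0  ⇒  T = Σ mᵢcᵢTᵢ / Σ mᵢcᵢ
Σ mᵢcᵢ = 135.0×0.812 + 367.2×0.715 + 159.9×0.888 = 514.1592
Σ mᵢcᵢTᵢ = 109.62×24.7 + 262.548×75.6 + 141.9912×98.2 = 36500
T = 36500 / 514.1592 = 70.99 °C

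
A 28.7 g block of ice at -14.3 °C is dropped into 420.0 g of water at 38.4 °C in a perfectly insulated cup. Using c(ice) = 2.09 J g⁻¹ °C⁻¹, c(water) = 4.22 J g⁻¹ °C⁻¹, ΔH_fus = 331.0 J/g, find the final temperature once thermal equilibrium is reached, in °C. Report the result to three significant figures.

Heat to bring ice to 0 °C and melt it: q₁ = 28.7×2.09×14.3 + 28.7×331.0 = 10357 J
Heat the water can supply cooling to 0 °C: 420.0×4.22×38.4 = 68060.2 J > q₁, so all ice melts.
Energy balance: 420.0×4.22×(38.4 − T) = 10357 + 28.7×4.22×(T − 0)
1772.4(38.4 − T) = 10357 + 121.114 T
68060.2 − 10357 = 1893.514 T
T = 57703.2 / 1893.514 = 30.47 °C

T_f = 30.5 °C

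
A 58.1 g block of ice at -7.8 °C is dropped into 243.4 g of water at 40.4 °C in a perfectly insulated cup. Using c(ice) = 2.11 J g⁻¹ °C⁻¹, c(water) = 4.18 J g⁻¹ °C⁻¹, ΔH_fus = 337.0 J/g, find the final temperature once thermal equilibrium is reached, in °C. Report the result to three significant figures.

T_f = 16.3 °C

Heat to bring ice to 0 °C and melt it: q₁ = 58.1×2.11×7.8 + 58.1×337.0 = 20536 J
Heat the water can supply cooling to 0 °C: 243.4×4.18×40.4 = 41103.4 J > q₁, so all ice melts.
Energy balance: 243.4×4.18×(40.4 − T) = 20536 + 58.1×4.18×(T − 0)
1017.412(40.4 − T) = 20536 + 242.858 T
41103.4 − 20536 = 1260.270 T
T = 20567.4 / 1260.270 = 16.32 °C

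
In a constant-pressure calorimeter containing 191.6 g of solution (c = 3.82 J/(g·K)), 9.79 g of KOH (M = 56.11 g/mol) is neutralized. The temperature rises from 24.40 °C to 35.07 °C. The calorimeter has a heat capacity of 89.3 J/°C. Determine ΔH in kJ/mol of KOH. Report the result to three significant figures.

|ΔT| = |35.07 − 24.40| = 10.67 °C
|q_surr| = (191.6 × 3.82 + 89.3) × 10.67 = 821.212 × 10.67 = 8762 J
n(KOH) = 9.79 / 56.11 = 0.1745 mol
Temperature rose, so q_rxn = −|q_surr| = -8.762 kJ
ΔH = q_rxn / n = -50.21 kJ/mol

ΔH = -50.2 kJ/mol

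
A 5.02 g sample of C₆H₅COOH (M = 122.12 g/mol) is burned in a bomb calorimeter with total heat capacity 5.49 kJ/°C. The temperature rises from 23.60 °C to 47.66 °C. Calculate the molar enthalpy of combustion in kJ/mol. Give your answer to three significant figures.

ΔT = 47.66 − 23.60 = 24.06 °C
q_cal = C_cal × ΔT = 5.49 × 24.06 = 132.0894 kJ
n = 5.02 / 122.12 = 0.04111 mol
q_rxn = −q_cal = -132.0894 kJ
ΔH = -132.0894 / 0.04111 = -3213 kJ/mol

ΔH = -3210 kJ/mol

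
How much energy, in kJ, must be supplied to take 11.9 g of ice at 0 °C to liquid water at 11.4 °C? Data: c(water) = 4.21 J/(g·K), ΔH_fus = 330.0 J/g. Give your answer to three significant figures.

q = 4.50 kJ

q1 (melt at 0 °C): 11.9 × 330.0 = 3927 J
q2 (heat water 0.0→11.4 °C): 11.9 × 4.21 × 11.4 = 571 J
Total: 3927 + 571 = 4498 J = 4.50 kJ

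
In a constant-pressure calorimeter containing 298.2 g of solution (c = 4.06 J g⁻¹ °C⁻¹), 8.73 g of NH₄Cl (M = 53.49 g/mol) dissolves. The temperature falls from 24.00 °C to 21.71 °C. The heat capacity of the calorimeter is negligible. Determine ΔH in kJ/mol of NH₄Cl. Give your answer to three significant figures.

ΔH = 17.0 kJ/mol

|ΔT| = |21.71 − 24.00| = 2.29 °C
|q_surr| = (298.2 × 4.06) × 2.29 = 1210.692 × 2.29 = 2772 J
n(NH₄Cl) = 8.73 / 53.49 = 0.1632 mol
Temperature fell, so q_rxn = +|q_surr| = 2.772 kJ
ΔH = q_rxn / n = 16.99 kJ/mol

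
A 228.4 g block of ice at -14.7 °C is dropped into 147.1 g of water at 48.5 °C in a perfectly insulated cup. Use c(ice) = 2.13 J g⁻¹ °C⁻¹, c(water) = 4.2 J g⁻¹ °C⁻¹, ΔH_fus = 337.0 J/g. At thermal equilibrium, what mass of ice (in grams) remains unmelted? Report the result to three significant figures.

m_ice remaining = 161 g

Heat to warm all ice to 0 °C: 228.4×2.13×14.7 = 7151.4 J
Heat released by water cooling to 0 °C: 147.1×4.2×48.5 = 29964 J
29964 J < 7151.4 + 228.4×337.0 = 84122.2 J, so not all ice melts; final T = 0 °C.
Heat left for melting: 29964 − 7151.4 = 22812.6 J
Mass melted = 22812.6 / 337.0 = 67.69 g
Ice remaining = 228.4 − 67.69 = 160.71 g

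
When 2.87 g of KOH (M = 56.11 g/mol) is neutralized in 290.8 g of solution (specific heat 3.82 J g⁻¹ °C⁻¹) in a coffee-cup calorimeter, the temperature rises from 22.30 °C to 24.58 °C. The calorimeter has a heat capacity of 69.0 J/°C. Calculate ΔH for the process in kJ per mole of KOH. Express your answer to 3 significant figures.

ΔH = -52.6 kJ/mol

|ΔT| = |24.58 − 22.30| = 2.28 °C
|q_surr| = (290.8 × 3.82 + 69.0) × 2.28 = 1179.856 × 2.28 = 2690 J
n(KOH) = 2.87 / 56.11 = 0.05115 mol
Temperature rose, so q_rxn = −|q_surr| = -2.690 kJ
ΔH = q_rxn / n = -52.59 kJ/mol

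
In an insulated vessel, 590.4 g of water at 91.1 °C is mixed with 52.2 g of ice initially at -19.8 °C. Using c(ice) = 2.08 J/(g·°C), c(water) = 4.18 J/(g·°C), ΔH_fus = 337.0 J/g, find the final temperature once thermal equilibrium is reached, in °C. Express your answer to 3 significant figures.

Heat to bring ice to 0 °C and melt it: q₁ = 52.2×2.08×19.8 + 52.2×337.0 = 19741 J
Heat the water can supply cooling to 0 °C: 590.4×4.18×91.1 = 224823 J > q₁, so all ice melts.
Energy balance: 590.4×4.18×(91.1 − T) = 19741 + 52.2×4.18×(T − 0)
2467.872(91.1 − T) = 19741 + 218.196 T
224823 − 19741 = 2686.068 T
T = 205082 / 2686.068 = 76.35 °C

T_f = 76.4 °C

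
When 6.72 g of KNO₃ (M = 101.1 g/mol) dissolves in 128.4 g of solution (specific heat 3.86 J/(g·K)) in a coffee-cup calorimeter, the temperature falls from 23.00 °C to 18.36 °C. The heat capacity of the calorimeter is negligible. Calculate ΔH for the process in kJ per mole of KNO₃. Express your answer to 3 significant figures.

|ΔT| = |18.36 − 23.00| = 4.64 °C
|q_surr| = (128.4 × 3.86) × 4.64 = 495.624 × 4.64 = 2300 J
n(KNO₃) = 6.72 / 101.1 = 0.06647 mol
Temperature fell, so q_rxn = +|q_surr| = 2.300 kJ
ΔH = q_rxn / n = 34.60 kJ/mol

ΔH = 34.6 kJ/mol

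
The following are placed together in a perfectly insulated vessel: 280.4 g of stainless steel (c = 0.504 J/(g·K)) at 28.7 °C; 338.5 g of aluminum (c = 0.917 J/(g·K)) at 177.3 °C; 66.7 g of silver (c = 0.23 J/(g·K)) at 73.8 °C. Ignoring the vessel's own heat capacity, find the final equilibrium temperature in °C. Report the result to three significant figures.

Σ mᵢcᵢ(T − Tᵢ) = 0  ⇒  T = Σ mᵢcᵢTᵢ / Σ mᵢcᵢ
Σ mᵢcᵢ = 280.4×0.504 + 338.5×0.917 + 66.7×0.23 = 467.0671
Σ mᵢcᵢTᵢ = 141.3216×28.7 + 310.4045×177.3 + 15.341×73.8 = 60223
T = 60223 / 467.0671 = 128.9 °C

T_f = 129 °C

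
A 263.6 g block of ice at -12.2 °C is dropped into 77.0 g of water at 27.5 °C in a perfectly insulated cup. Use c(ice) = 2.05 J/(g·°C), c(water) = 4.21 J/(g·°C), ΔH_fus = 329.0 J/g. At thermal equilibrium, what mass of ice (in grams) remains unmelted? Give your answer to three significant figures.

Heat to warm all ice to 0 °C: 263.6×2.05×12.2 = 6592.6 J
Heat released by water cooling to 0 °C: 77.0×4.21×27.5 = 8914.7 J
8914.7 J < 6592.6 + 263.6×329.0 = 93317.0 J, so not all ice melts; final T = 0 °C.
Heat left for melting: 8914.7 − 6592.6 = 2322.1 J
Mass melted = 2322.1 / 329.0 = 7.058 g
Ice remaining = 263.6 − 7.058 = 256.542 g

m_ice remaining = 257 g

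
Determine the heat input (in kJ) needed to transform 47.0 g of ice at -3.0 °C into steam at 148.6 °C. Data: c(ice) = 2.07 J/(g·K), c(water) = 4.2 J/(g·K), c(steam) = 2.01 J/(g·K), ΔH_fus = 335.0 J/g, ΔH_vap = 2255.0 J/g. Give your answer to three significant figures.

q = 146 kJ

q1 (heat ice -3.0→0.0 °C): 47.0 × 2.07 × 3.0 = 292 J
q2 (melt at 0 °C): 47.0 × 335.0 = 15745 J
q3 (heat water 0.0→100.0 °C): 47.0 × 4.2 × 100.0 = 19740 J
q4 (vaporize at 100 °C): 47.0 × 2255.0 = 105985 J
q5 (heat steam 100.0→148.6 °C): 47.0 × 2.01 × 48.6 = 4591 J
Total: 292 + 15745 + 19740 + 105985 + 4591 = 146353 J = 146 kJ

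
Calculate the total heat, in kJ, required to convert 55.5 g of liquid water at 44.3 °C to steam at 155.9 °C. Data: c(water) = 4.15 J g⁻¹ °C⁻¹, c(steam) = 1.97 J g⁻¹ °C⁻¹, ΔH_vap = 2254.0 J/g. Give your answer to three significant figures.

q = 144 kJ

q1 (heat water 44.3→100.0 °C): 55.5 × 4.15 × 55.7 = 12829 J
q2 (vaporize at 100 °C): 55.5 × 2254.0 = 125097 J
q3 (heat steam 100.0→155.9 °C): 55.5 × 1.97 × 55.9 = 6112 J
Total: 12829 + 125097 + 6112 = 144038 J = 144 kJ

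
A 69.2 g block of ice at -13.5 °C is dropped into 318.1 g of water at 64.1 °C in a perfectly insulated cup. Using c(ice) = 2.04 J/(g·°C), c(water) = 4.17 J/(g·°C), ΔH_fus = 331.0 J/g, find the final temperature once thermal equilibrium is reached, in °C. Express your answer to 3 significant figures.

Heat to bring ice to 0 °C and melt it: q₁ = 69.2×2.04×13.5 + 69.2×331.0 = 24811 J
Heat the water can supply cooling to 0 °C: 318.1×4.17×64.1 = 85027.2 J > q₁, so all ice melts.
Energy balance: 318.1×4.17×(64.1 − T) = 24811 + 69.2×4.17×(T − 0)
1326.477(64.1 − T) = 24811 + 288.564 T
85027.2 − 24811 = 1615.041 T
T = 60216.2 / 1615.041 = 37.28 °C

T_f = 37.3 °C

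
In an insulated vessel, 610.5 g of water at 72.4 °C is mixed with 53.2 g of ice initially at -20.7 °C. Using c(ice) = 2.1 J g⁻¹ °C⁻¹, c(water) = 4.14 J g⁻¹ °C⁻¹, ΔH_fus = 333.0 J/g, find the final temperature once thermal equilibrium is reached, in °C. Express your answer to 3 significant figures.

Heat to bring ice to 0 °C and melt it: q₁ = 53.2×2.1×20.7 + 53.2×333.0 = 20028 J
Heat the water can supply cooling to 0 °C: 610.5×4.14×72.4 = 182989 J > q₁, so all ice melts.
Energy balance: 610.5×4.14×(72.4 − T) = 20028 + 53.2×4.14×(T − 0)
2527.47(72.4 − T) = 20028 + 220.248 T
182989 − 20028 = 2747.718 T
T = 162961 / 2747.718 = 59.31 °C

T_f = 59.3 °C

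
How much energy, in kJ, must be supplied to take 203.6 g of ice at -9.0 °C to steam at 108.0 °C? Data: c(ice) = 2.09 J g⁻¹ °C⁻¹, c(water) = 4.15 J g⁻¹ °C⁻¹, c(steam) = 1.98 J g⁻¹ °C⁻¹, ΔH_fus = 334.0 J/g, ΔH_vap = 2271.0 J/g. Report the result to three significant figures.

q1 (heat ice -9.0→0.0 °C): 203.6 × 2.09 × 9.0 = 3830 J
q2 (melt at 0 °C): 203.6 × 334.0 = 68002 J
q3 (heat water 0.0→100.0 °C): 203.6 × 4.15 × 100.0 = 84494 J
q4 (vaporize at 100 °C): 203.6 × 2271.0 = 462376 J
q5 (heat steam 100.0→108.0 °C): 203.6 × 1.98 × 8.0 = 3225 J
Total: 3830 + 68002 + 84494 + 462376 + 3225 = 621927 J = 622 kJ

q = 622 kJ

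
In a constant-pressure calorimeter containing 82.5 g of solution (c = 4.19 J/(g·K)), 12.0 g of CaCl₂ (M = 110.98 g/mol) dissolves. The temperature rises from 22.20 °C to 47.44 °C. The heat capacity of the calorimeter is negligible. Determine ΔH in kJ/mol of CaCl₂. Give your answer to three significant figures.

ΔH = -80.7 kJ/mol

|ΔT| = |47.44 − 22.20| = 25.24 °C
|q_surr| = (82.5 × 4.19) × 25.24 = 345.675 × 25.24 = 8725 J
n(CaCl₂) = 12.0 / 110.98 = 0.1081 mol
Temperature rose, so q_rxn = −|q_surr| = -8.725 kJ
ΔH = q_rxn / n = -80.71 kJ/mol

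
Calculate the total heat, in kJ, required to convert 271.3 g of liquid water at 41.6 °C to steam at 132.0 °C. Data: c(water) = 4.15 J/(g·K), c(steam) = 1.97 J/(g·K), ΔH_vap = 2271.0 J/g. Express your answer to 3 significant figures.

q = 699 kJ

q1 (heat water 41.6→100.0 °C): 271.3 × 4.15 × 58.4 = 65752 J
q2 (vaporize at 100 °C): 271.3 × 2271.0 = 616122 J
q3 (heat steam 100.0→132.0 °C): 271.3 × 1.97 × 32.0 = 17103 J
Total: 65752 + 616122 + 17103 = 698977 J = 699 kJ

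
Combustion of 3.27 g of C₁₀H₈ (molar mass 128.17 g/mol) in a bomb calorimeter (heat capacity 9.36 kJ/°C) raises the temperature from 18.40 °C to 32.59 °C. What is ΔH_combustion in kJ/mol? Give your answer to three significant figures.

ΔH = -5210 kJ/mol

ΔT = 32.59 − 18.40 = 14.19 °C
q_cal = C_cal × ΔT = 9.36 × 14.19 = 132.8184 kJ
n = 3.27 / 128.17 = 0.02551 mol
q_rxn = −q_cal = -132.8184 kJ
ΔH = -132.8184 / 0.02551 = -5207 kJ/mol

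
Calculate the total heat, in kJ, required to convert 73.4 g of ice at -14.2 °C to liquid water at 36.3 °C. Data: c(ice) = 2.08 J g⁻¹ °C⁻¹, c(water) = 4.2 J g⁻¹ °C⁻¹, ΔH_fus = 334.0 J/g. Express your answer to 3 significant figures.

q = 37.9 kJ

q1 (heat ice -14.2→0.0 °C): 73.4 × 2.08 × 14.2 = 2168 J
q2 (melt at 0 °C): 73.4 × 334.0 = 24516 J
q3 (heat water 0.0→36.3 °C): 73.4 × 4.2 × 36.3 = 11191 J
Total: 2168 + 24516 + 11191 = 37875 J = 37.9 kJ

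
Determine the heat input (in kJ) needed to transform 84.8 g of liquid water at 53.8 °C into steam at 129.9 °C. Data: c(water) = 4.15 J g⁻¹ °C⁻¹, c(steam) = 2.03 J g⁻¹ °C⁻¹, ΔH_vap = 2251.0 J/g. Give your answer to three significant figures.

q1 (heat water 53.8→100.0 °C): 84.8 × 4.15 × 46.2 = 16259 J
q2 (vaporize at 100 °C): 84.8 × 2251.0 = 190885 J
q3 (heat steam 100.0→129.9 °C): 84.8 × 2.03 × 29.9 = 5147 J
Total: 16259 + 190885 + 5147 = 212291 J = 212 kJ

q = 212 kJ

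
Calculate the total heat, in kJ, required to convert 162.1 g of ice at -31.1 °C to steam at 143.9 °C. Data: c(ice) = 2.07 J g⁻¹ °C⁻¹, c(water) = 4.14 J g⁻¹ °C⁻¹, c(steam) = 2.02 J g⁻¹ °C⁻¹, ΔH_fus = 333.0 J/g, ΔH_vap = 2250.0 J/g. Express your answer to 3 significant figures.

q = 511 kJ

q1 (heat ice -31.1→0.0 °C): 162.1 × 2.07 × 31.1 = 10436 J
q2 (melt at 0 °C): 162.1 × 333.0 = 53979 J
q3 (heat water 0.0→100.0 °C): 162.1 × 4.14 × 100.0 = 67109 J
q4 (vaporize at 100 °C): 162.1 × 2250.0 = 364725 J
q5 (heat steam 100.0→143.9 °C): 162.1 × 2.02 × 43.9 = 14375 J
Total: 10436 + 53979 + 67109 + 364725 + 14375 = 510624 J = 511 kJ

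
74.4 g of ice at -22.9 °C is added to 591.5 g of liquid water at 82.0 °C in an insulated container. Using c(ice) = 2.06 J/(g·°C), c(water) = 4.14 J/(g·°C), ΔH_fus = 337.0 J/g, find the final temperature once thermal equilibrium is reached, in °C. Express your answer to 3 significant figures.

Heat to bring ice to 0 °C and melt it: q₁ = 74.4×2.06×22.9 + 74.4×337.0 = 28583 J
Heat the water can supply cooling to 0 °C: 591.5×4.14×82.0 = 200802 J > q₁, so all ice melts.
Energy balance: 591.5×4.14×(82.0 − T) = 28583 + 74.4×4.14×(T − 0)
2448.81(82.0 − T) = 28583 + 308.016 T
200802 − 28583 = 2756.826 T
T = 172219 / 2756.826 = 62.47 °C

T_f = 62.5 °C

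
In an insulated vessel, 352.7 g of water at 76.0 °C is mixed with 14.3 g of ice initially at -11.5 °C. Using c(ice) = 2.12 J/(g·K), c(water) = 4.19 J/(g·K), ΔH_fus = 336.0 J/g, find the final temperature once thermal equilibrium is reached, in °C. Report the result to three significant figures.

T_f = 69.7 °C

Heat to bring ice to 0 °C and melt it: q₁ = 14.3×2.12×11.5 + 14.3×336.0 = 5153.4 J
Heat the water can supply cooling to 0 °C: 352.7×4.19×76.0 = 112314 J > q₁, so all ice melts.
Energy balance: 352.7×4.19×(76.0 − T) = 5153.4 + 14.3×4.19×(T − 0)
1477.813(76.0 − T) = 5153.4 + 59.917 T
112314 − 5153.4 = 1537.730 T
T = 107160.6 / 1537.730 = 69.69 °C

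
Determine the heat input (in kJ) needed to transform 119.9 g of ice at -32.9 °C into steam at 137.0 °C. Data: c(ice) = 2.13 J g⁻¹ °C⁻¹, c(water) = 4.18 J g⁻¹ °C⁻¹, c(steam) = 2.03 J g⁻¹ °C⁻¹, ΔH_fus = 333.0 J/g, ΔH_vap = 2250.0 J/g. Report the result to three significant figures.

q1 (heat ice -32.9→0.0 °C): 119.9 × 2.13 × 32.9 = 8402 J
q2 (melt at 0 °C): 119.9 × 333.0 = 39927 J
q3 (heat water 0.0→100.0 °C): 119.9 × 4.18 × 100.0 = 50118 J
q4 (vaporize at 100 °C): 119.9 × 2250.0 = 269775 J
q5 (heat steam 100.0→137.0 °C): 119.9 × 2.03 × 37.0 = 9006 J
Total: 8402 + 39927 + 50118 + 269775 + 9006 = 377228 J = 377 kJ

q = 377 kJ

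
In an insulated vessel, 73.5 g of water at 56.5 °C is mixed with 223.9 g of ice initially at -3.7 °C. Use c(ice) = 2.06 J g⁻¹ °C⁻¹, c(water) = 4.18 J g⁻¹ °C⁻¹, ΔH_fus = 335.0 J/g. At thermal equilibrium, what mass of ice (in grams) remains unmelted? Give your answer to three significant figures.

Heat to warm all ice to 0 °C: 223.9×2.06×3.7 = 1706.6 J
Heat released by water cooling to 0 °C: 73.5×4.18×56.5 = 17358 J
17358 J < 1706.6 + 223.9×335.0 = 76713.1 J, so not all ice melts; final T = 0 °C.
Heat left for melting: 17358 − 1706.6 = 15651.4 J
Mass melted = 15651.4 / 335.0 = 46.72 g
Ice remaining = 223.9 − 46.72 = 177.18 g

m_ice remaining = 177 g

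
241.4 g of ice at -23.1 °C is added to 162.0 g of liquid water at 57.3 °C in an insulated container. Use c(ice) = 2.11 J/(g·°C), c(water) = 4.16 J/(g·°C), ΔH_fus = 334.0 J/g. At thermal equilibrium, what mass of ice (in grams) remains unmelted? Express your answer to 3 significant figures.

m_ice remaining = 161 g

Heat to warm all ice to 0 °C: 241.4×2.11×23.1 = 11766 J
Heat released by water cooling to 0 °C: 162.0×4.16×57.3 = 38616 J
38616 J < 11766 + 241.4×334.0 = 92393.6 J, so not all ice melts; final T = 0 °C.
Heat left for melting: 38616 − 11766 = 26850 J
Mass melted = 26850 / 334.0 = 80.39 g
Ice remaining = 241.4 − 80.39 = 161.01 g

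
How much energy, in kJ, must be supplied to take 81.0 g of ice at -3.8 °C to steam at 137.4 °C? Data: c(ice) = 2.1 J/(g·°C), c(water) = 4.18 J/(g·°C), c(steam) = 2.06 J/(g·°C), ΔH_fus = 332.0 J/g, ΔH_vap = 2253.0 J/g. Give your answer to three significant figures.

q = 250 kJ

q1 (heat ice -3.8→0.0 °C): 81.0 × 2.1 × 3.8 = 646 J
q2 (melt at 0 °C): 81.0 × 332.0 = 26892 J
q3 (heat water 0.0→100.0 °C): 81.0 × 4.18 × 100.0 = 33858 J
q4 (vaporize at 100 °C): 81.0 × 2253.0 = 182493 J
q5 (heat steam 100.0→137.4 °C): 81.0 × 2.06 × 37.4 = 6241 J
Total: 646 + 26892 + 33858 + 182493 + 6241 = 250130 J = 250 kJ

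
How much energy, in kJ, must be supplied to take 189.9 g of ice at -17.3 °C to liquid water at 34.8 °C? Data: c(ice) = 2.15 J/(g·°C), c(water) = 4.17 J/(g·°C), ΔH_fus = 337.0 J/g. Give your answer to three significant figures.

q = 98.6 kJ

q1 (heat ice -17.3→0.0 °C): 189.9 × 2.15 × 17.3 = 7063 J
q2 (melt at 0 °C): 189.9 × 337.0 = 63996 J
q3 (heat water 0.0→34.8 °C): 189.9 × 4.17 × 34.8 = 27558 J
Total: 7063 + 63996 + 27558 = 98617 J = 98.6 kJ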